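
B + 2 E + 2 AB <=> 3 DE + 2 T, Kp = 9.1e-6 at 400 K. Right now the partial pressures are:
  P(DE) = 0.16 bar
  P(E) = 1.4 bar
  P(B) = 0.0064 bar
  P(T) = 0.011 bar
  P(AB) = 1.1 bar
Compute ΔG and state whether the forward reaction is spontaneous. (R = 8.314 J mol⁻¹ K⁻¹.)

ΔG = 4.25 kJ/mol; the forward reaction is non-spontaneous

Qp = P(DE)³·P(T)² / (P(B)·P(E)²·P(AB)²) = (0.16)³·(0.011)² / ((0.0064)·(1.4)²·(1.1)²) = 3.27e-5
ΔG = RT ln(Qp/Kp) = (8.314 J mol⁻¹ K⁻¹)(400 K) × ln(3.27e-5/9.1e-6)
   = (3.326 kJ/mol)(1.279) = 4.25 kJ/mol
ΔG > 0, so the forward reaction is non-spontaneous (proceeds in reverse).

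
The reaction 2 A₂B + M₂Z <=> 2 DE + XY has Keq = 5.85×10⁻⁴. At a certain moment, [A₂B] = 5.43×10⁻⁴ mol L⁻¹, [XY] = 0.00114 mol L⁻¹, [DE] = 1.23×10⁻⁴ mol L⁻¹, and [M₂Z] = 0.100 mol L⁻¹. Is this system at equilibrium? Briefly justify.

Q = [DE]²·[XY] / ([A₂B]²·[M₂Z]) = (1.23×10⁻⁴)²·(0.00114) / ((5.43×10⁻⁴)²·(0.100)) = 5.85×10⁻⁴
Q = 5.85×10⁻⁴ = Keq; the system is at equilibrium.

yes, at equilibrium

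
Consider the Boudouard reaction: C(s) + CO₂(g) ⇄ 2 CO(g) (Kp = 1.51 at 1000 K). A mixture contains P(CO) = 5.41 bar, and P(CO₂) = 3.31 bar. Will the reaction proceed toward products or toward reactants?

(C is a pure solid — omitted from Qp.)
Qp = P(CO)² / P(CO₂) = (5.41)² / (3.31) = 8.84
Qp = 8.84 > Kp = 1.51, so the reverse reaction proceeds.

toward reactants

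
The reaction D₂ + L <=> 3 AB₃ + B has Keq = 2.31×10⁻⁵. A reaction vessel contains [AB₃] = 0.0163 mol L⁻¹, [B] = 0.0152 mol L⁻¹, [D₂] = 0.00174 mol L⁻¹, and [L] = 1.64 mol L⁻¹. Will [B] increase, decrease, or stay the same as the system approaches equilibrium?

Q = [AB₃]³·[B] / ([D₂]·[L]) = (0.0163)³·(0.0152) / ((0.00174)·(1.64)) = 2.31×10⁻⁵
Q = 2.31×10⁻⁵ = Keq; the system is at equilibrium.

stay the same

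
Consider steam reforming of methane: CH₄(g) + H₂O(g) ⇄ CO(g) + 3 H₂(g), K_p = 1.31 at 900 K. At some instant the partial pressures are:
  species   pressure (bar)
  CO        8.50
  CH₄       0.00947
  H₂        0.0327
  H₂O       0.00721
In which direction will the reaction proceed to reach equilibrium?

Q_p = P(CO)·P(H₂)³ / (P(CH₄)·P(H₂O)) = (8.50)·(0.0327)³ / ((0.00947)·(0.00721)) = 4.35
Q_p = 4.35 > K_p = 1.31, so the reverse reaction proceeds.

toward reactants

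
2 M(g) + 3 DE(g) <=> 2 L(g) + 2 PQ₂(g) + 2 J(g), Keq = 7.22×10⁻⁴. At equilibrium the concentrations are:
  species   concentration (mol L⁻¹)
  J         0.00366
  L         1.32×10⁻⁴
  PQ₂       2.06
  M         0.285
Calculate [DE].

[DE] = 0.00257 mol L⁻¹

At equilibrium, Keq = [L]²·[PQ₂]²·[J]² / ([M]²·[DE]³) = 7.22×10⁻⁴.
(1.32×10⁻⁴)²·(2.06)²·(0.00366)² / ((0.285)²·([DE])³) = 7.22×10⁻⁴
[DE]³ = 1.69×10⁻⁸ ⇒ [DE] = 0.00257 mol L⁻¹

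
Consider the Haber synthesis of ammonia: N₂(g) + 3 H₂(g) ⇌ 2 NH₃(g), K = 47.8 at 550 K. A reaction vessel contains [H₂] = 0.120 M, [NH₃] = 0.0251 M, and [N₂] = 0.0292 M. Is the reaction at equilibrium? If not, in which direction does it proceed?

toward products

Q = [NH₃]² / ([N₂]·[H₂]³) = (0.0251)² / ((0.0292)·(0.120)³) = 12.5
Q = 12.5 < K = 47.8, so the forward reaction proceeds.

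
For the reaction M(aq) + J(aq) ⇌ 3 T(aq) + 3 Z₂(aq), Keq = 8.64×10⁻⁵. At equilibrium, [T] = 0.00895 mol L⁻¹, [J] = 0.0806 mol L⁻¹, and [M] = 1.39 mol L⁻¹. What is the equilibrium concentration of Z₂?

[Z₂] = 2.38 mol L⁻¹

At equilibrium, Keq = [T]³·[Z₂]³ / ([M]·[J]) = 8.64×10⁻⁵.
(0.00895)³·([Z₂])³ / ((1.39)·(0.0806)) = 8.64×10⁻⁵
[Z₂]³ = 13.5 ⇒ [Z₂] = 2.38 mol L⁻¹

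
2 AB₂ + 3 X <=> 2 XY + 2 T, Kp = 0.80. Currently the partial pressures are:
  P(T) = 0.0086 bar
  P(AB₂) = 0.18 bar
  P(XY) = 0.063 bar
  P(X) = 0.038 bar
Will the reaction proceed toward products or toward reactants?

Qp = P(XY)²·P(T)² / (P(AB₂)²·P(X)³) = (0.063)²·(0.0086)² / ((0.18)²·(0.038)³) = 0.17
Qp = 0.17 < Kp = 0.80, so the forward reaction proceeds.

forward (toward products)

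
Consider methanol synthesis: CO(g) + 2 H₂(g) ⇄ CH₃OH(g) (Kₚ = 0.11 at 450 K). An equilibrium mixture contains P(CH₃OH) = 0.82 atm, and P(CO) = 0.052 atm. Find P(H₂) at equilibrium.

At equilibrium, Kₚ = P(CH₃OH) / (P(CO)·P(H₂)²) = 0.11.
(0.82) / ((0.052)·(P(H₂))²) = 0.11
P(H₂)² = 143 ⇒ P(H₂) = 12 atm

P(H₂) = 12 atm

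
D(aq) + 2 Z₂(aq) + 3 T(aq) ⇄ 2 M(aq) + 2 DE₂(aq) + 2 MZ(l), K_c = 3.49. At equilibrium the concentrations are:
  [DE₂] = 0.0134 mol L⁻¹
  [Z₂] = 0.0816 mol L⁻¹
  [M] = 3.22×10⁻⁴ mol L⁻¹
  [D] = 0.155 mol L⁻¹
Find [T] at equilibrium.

(MZ is a pure liquid — omitted from K_c.)
At equilibrium, K_c = [M]²·[DE₂]² / ([D]·[Z₂]²·[T]³) = 3.49.
(3.22×10⁻⁴)²·(0.0134)² / ((0.155)·(0.0816)²·([T])³) = 3.49
[T]³ = 5.17×10⁻⁹ ⇒ [T] = 0.00173 mol L⁻¹

[T] = 0.00173 mol L⁻¹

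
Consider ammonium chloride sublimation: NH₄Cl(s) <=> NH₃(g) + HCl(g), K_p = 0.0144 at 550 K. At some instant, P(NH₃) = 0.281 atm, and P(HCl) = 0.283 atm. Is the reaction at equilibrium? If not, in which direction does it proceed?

to the left

(NH₄Cl is a pure solid — omitted from Q_p.)
Q_p = P(NH₃)·P(HCl) = (0.281)·(0.283) = 0.0795
Q_p = 0.0795 > K_p = 0.0144, so the reverse reaction proceeds.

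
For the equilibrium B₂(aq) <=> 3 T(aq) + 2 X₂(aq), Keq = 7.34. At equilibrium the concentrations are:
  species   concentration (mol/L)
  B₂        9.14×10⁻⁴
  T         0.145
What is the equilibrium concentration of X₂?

At equilibrium, Keq = [T]³·[X₂]² / [B₂] = 7.34.
(0.145)³·([X₂])² / (9.14×10⁻⁴) = 7.34
[X₂]² = 2.20 ⇒ [X₂] = 1.48 mol/L

[X₂] = 1.48 mol/L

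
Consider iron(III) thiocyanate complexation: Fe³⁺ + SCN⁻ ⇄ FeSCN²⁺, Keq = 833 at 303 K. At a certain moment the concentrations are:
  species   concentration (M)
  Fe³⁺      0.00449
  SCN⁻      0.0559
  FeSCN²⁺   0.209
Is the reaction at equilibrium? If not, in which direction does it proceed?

Q = [FeSCN²⁺] / ([Fe³⁺]·[SCN⁻]) = (0.209) / ((0.00449)·(0.0559)) = 833
Q = 833 = Keq, so the system is already at equilibrium.

at equilibrium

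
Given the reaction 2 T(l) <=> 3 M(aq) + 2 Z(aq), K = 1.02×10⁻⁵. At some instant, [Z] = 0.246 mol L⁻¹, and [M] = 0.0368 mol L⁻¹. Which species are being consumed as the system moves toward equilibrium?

(T is a pure liquid — omitted from Q.)
Q = [M]³·[Z]² = (0.0368)³·(0.246)² = 3.02×10⁻⁶
Q = 3.02×10⁻⁶ < K = 1.02×10⁻⁵: net forward reaction.

T (reactants)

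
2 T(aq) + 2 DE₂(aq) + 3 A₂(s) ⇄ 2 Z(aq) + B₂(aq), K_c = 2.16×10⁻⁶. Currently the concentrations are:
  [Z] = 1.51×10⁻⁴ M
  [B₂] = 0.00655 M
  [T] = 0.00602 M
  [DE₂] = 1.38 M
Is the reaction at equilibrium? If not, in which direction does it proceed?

at equilibrium

(A₂ is a pure solid — omitted from Q_c.)
Q_c = [Z]²·[B₂] / ([T]²·[DE₂]²) = (1.51×10⁻⁴)²·(0.00655) / ((0.00602)²·(1.38)²) = 2.16×10⁻⁶
Q_c = 2.16×10⁻⁶ = K_c, so the system is already at equilibrium.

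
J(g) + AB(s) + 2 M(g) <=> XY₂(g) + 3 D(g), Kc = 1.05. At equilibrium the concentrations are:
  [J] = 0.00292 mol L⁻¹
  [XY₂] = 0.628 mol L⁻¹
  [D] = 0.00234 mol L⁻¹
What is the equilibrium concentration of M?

[M] = 0.00162 mol L⁻¹

(AB is a pure solid — omitted from Kc.)
At equilibrium, Kc = [XY₂]·[D]³ / ([J]·[M]²) = 1.05.
(0.628)·(0.00234)³ / ((0.00292)·([M])²) = 1.05
[M]² = 2.62×10⁻⁶ ⇒ [M] = 0.00162 mol L⁻¹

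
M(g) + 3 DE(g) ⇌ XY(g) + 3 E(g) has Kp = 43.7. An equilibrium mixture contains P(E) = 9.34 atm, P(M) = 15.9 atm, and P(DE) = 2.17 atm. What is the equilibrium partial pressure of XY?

P(XY) = 8.71 atm

At equilibrium, Kp = P(XY)·P(E)³ / (P(M)·P(DE)³) = 43.7.
(P(XY))·(9.34)³ / ((15.9)·(2.17)³) = 43.7
P(XY) = 8.71 atm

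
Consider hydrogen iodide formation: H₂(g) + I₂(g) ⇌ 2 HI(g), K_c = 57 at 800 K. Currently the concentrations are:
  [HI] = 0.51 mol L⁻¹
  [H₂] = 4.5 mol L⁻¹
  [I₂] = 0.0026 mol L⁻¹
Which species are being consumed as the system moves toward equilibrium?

H₂, I₂ (reactants)

Q_c = [HI]² / ([H₂]·[I₂]) = (0.51)² / ((4.5)·(0.0026)) = 22
Q_c = 22 < K_c = 57: net forward reaction.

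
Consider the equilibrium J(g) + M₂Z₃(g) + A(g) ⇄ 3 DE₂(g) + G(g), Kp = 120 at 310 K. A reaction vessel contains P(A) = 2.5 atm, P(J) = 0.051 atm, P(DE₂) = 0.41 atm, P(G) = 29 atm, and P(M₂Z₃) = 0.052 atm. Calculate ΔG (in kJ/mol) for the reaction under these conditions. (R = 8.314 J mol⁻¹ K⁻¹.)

ΔG = 2.37 kJ/mol

Qp = P(DE₂)³·P(G) / (P(J)·P(M₂Z₃)·P(A)) = (0.41)³·(29) / ((0.051)·(0.052)·(2.5)) = 301
ΔG = RT ln(Qp/Kp) = (8.314 J mol⁻¹ K⁻¹)(310 K) × ln(301/120)
   = (2.577 kJ/mol)(0.9196) = 2.37 kJ/mol
ΔG > 0, so the forward reaction is non-spontaneous (proceeds in reverse).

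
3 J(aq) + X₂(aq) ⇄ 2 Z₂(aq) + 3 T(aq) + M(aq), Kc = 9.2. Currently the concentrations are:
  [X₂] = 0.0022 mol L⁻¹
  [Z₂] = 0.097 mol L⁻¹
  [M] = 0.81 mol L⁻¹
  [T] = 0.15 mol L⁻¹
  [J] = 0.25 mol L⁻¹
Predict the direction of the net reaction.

forward (toward products)

Qc = [Z₂]²·[T]³·[M] / ([J]³·[X₂]) = (0.097)²·(0.15)³·(0.81) / ((0.25)³·(0.0022)) = 0.75
Qc = 0.75 < Kc = 9.2, so the forward reaction proceeds.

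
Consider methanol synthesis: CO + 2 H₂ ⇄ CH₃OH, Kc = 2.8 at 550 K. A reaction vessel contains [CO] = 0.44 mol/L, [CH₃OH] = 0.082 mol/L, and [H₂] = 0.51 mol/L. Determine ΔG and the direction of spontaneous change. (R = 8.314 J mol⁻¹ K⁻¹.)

ΔG = -6.23 kJ/mol; the forward reaction is spontaneous

Qc = [CH₃OH] / ([CO]·[H₂]²) = (0.082) / ((0.44)·(0.51)²) = 0.717
ΔG = RT ln(Qc/Kc) = (8.314 J mol⁻¹ K⁻¹)(550 K) × ln(0.717/2.8)
   = (4.573 kJ/mol)(-1.362) = -6.23 kJ/mol
ΔG < 0, so the forward reaction is spontaneous (proceeds forward).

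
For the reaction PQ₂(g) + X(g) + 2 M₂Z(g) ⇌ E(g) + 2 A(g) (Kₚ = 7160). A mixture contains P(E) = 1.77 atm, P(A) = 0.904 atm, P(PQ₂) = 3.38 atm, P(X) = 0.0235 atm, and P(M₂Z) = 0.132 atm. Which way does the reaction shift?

forward (toward products)

Qₚ = P(E)·P(A)² / (P(PQ₂)·P(X)·P(M₂Z)²) = (1.77)·(0.904)² / ((3.38)·(0.0235)·(0.132)²) = 1050
Qₚ = 1050 < Kₚ = 7160, so the forward reaction proceeds.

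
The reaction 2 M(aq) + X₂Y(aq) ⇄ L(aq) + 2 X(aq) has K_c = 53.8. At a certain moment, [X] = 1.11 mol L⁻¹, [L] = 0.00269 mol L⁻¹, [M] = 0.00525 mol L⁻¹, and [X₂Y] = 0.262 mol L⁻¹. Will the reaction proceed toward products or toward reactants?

Q_c = [L]·[X]² / ([M]²·[X₂Y]) = (0.00269)·(1.11)² / ((0.00525)²·(0.262)) = 459
Q_c = 459 > K_c = 53.8, so the reverse reaction proceeds.

reverse (toward reactants)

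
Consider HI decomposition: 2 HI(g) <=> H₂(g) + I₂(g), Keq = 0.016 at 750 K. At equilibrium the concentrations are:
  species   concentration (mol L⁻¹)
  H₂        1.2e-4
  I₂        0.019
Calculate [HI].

At equilibrium, Keq = [H₂]·[I₂] / [HI]² = 0.016.
(1.2e-4)·(0.019) / ([HI])² = 0.016
[HI]² = 1.43e-4 ⇒ [HI] = 0.012 mol L⁻¹

[HI] = 0.012 mol L⁻¹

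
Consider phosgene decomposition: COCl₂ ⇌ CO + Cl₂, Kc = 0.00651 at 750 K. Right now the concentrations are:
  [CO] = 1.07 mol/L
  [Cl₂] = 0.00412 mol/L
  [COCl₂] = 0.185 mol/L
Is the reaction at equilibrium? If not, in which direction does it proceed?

reverse (toward reactants)

Qc = [CO]·[Cl₂] / [COCl₂] = (1.07)·(0.00412) / (0.185) = 0.0238
Qc = 0.0238 > Kc = 0.00651, so the reverse reaction proceeds.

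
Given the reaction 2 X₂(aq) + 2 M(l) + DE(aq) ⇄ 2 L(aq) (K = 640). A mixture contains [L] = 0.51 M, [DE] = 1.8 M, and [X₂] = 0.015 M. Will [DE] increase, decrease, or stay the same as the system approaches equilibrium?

stay the same

(M is a pure liquid — omitted from Q.)
Q = [L]² / ([X₂]²·[DE]) = (0.51)² / ((0.015)²·(1.8)) = 640
Q = 640 = K; the system is at equilibrium.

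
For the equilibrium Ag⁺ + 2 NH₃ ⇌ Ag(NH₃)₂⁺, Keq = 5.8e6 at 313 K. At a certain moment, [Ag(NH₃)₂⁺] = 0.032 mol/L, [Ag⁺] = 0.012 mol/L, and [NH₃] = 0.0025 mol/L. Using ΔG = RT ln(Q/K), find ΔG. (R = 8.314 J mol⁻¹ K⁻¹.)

ΔG = -6.79 kJ/mol

Q = [Ag(NH₃)₂⁺] / ([Ag⁺]·[NH₃]²) = (0.032) / ((0.012)·(0.0025)²) = 4.27e5
ΔG = RT ln(Q/Keq) = (8.314 J mol⁻¹ K⁻¹)(313 K) × ln(4.27e5/5.8e6)
   = (2.602 kJ/mol)(-2.609) = -6.79 kJ/mol
ΔG < 0, so the forward reaction is spontaneous (proceeds forward).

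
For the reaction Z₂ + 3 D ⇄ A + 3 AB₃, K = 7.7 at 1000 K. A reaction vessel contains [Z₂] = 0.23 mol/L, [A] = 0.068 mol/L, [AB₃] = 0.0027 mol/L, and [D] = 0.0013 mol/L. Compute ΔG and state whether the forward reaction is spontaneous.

Q = [A]·[AB₃]³ / ([Z₂]·[D]³) = (0.068)·(0.0027)³ / ((0.23)·(0.0013)³) = 2.65
ΔG = RT ln(Q/K) = (8.314 J mol⁻¹ K⁻¹)(1000 K) × ln(2.65/7.7)
   = (8.314 kJ/mol)(-1.067) = -8.87 kJ/mol
ΔG < 0, so the forward reaction is spontaneous (proceeds forward).

ΔG = -8.87 kJ/mol; the forward reaction is spontaneous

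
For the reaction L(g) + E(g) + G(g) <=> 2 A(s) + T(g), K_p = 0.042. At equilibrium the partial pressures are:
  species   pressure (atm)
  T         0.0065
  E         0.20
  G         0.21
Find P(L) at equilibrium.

P(L) = 3.7 atm

(A is a pure solid — omitted from K_p.)
At equilibrium, K_p = P(T) / (P(L)·P(E)·P(G)) = 0.042.
(0.0065) / ((P(L))·(0.20)·(0.21)) = 0.042
P(L) = 3.68 = 3.7 atm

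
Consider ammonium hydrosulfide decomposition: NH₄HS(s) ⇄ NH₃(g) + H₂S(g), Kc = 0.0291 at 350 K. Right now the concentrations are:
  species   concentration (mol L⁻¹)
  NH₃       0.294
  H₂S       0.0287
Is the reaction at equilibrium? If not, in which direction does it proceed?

(NH₄HS is a pure solid — omitted from Qc.)
Qc = [NH₃]·[H₂S] = (0.294)·(0.0287) = 0.00844
Qc = 0.00844 < Kc = 0.0291, so the forward reaction proceeds.

forward (toward products)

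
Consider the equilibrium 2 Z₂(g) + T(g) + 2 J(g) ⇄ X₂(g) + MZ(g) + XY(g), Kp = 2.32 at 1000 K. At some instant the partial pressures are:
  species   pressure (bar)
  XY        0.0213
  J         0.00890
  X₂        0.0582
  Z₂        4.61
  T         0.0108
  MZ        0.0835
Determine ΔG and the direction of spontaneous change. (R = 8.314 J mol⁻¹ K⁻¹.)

Qp = P(X₂)·P(MZ)·P(XY) / (P(Z₂)²·P(T)·P(J)²) = (0.0582)·(0.0835)·(0.0213) / ((4.61)²·(0.0108)·(0.00890)²) = 5.69
ΔG = RT ln(Qp/Kp) = (8.314 J mol⁻¹ K⁻¹)(1000 K) × ln(5.69/2.32)
   = (8.314 kJ/mol)(0.8971) = 7.46 kJ/mol
ΔG > 0, so the forward reaction is non-spontaneous (proceeds in reverse).

ΔG = 7.46 kJ/mol; the forward reaction is non-spontaneous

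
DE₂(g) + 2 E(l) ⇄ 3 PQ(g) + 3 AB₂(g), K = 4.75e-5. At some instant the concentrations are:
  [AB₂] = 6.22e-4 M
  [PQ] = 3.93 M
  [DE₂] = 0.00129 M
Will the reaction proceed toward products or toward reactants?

in the forward direction

(E is a pure liquid — omitted from Q.)
Q = [PQ]³·[AB₂]³ / [DE₂] = (3.93)³·(6.22e-4)³ / (0.00129) = 1.13e-5
Q = 1.13e-5 < K = 4.75e-5, so the forward reaction proceeds.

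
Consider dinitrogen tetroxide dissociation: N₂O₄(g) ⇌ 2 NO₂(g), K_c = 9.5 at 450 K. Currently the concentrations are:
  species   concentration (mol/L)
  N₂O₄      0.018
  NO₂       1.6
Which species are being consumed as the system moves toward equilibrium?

Q_c = [NO₂]² / [N₂O₄] = (1.6)² / (0.018) = 140
Q_c = 140 > K_c = 9.5: net reverse reaction.

NO₂ (products)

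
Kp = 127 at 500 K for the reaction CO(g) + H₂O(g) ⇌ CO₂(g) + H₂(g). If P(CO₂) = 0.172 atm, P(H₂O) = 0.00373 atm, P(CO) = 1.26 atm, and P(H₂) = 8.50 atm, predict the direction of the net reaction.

toward reactants

Qp = P(CO₂)·P(H₂) / (P(CO)·P(H₂O)) = (0.172)·(8.50) / ((1.26)·(0.00373)) = 311
Qp = 311 > Kp = 127, so the reverse reaction proceeds.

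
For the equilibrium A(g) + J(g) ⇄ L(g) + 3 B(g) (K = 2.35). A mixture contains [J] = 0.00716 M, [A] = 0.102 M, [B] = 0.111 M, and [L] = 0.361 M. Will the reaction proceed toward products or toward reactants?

Q = [L]·[B]³ / ([A]·[J]) = (0.361)·(0.111)³ / ((0.102)·(0.00716)) = 0.676
Q = 0.676 < K = 2.35, so the forward reaction proceeds.

toward products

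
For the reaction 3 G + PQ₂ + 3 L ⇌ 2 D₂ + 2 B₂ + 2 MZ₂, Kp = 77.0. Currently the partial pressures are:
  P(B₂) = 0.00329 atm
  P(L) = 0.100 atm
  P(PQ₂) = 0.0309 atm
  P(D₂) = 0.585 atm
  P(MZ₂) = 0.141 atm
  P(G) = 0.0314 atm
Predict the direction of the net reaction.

neither direction; the system is at equilibrium

Qp = P(D₂)²·P(B₂)²·P(MZ₂)² / (P(G)³·P(PQ₂)·P(L)³) = (0.585)²·(0.00329)²·(0.141)² / ((0.0314)³·(0.0309)·(0.100)³) = 77.0
Qp = 77.0 = Kp, so the system is already at equilibrium.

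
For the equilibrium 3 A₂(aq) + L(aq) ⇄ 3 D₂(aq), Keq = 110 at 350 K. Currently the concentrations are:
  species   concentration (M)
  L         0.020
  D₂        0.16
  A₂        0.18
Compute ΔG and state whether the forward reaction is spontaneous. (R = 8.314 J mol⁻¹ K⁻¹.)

Q = [D₂]³ / ([A₂]³·[L]) = (0.16)³ / ((0.18)³·(0.020)) = 35.1
ΔG = RT ln(Q/Keq) = (8.314 J mol⁻¹ K⁻¹)(350 K) × ln(35.1/110)
   = (2.910 kJ/mol)(-1.142) = -3.32 kJ/mol
ΔG < 0, so the forward reaction is spontaneous (proceeds forward).

ΔG = -3.32 kJ/mol; the forward reaction is spontaneous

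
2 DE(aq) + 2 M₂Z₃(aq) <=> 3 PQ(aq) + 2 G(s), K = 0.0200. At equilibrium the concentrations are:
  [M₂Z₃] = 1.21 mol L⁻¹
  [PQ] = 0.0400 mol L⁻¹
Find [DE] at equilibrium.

[DE] = 0.0468 mol L⁻¹

(G is a pure solid — omitted from K.)
At equilibrium, K = [PQ]³ / ([DE]²·[M₂Z₃]²) = 0.0200.
(0.0400)³ / (([DE])²·(1.21)²) = 0.0200
[DE]² = 0.00219 ⇒ [DE] = 0.0468 mol L⁻¹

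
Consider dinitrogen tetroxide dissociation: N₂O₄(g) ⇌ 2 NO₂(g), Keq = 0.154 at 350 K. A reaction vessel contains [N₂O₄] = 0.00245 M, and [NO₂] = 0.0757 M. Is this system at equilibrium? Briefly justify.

Q = [NO₂]² / [N₂O₄] = (0.0757)² / (0.00245) = 2.34
Q = 2.34 > Keq = 0.154: net reverse reaction.

no; Q > K, reaction proceeds in reverse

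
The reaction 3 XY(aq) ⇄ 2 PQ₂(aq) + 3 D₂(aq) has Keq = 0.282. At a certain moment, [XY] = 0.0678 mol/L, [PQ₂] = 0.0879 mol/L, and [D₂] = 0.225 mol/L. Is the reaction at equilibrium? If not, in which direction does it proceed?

Q = [PQ₂]²·[D₂]³ / [XY]³ = (0.0879)²·(0.225)³ / (0.0678)³ = 0.282
Q = 0.282 = Keq, so the system is already at equilibrium.

no net change (already at equilibrium)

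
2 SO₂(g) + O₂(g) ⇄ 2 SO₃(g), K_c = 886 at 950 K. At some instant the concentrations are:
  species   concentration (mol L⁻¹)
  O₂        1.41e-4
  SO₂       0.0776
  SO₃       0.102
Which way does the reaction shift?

Q_c = [SO₃]² / ([SO₂]²·[O₂]) = (0.102)² / ((0.0776)²·(1.41e-4)) = 12300
Q_c = 12300 > K_c = 886, so the reverse reaction proceeds.

to the left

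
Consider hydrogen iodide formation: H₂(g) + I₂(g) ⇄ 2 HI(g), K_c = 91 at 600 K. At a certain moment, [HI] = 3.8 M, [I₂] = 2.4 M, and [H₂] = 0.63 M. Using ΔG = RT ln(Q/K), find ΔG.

Q_c = [HI]² / ([H₂]·[I₂]) = (3.8)² / ((0.63)·(2.4)) = 9.55
ΔG = RT ln(Q_c/K_c) = (8.314 J mol⁻¹ K⁻¹)(600 K) × ln(9.55/91)
   = (4.988 kJ/mol)(-2.254) = -11.2 kJ/mol
ΔG < 0, so the forward reaction is spontaneous (proceeds forward).

ΔG = -11.2 kJ/mol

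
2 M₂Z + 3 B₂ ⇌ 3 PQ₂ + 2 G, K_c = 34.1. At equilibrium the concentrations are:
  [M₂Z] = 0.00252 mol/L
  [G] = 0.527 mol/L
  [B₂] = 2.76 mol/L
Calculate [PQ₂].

[PQ₂] = 0.254 mol/L

At equilibrium, K_c = [PQ₂]³·[G]² / ([M₂Z]²·[B₂]³) = 34.1.
([PQ₂])³·(0.527)² / ((0.00252)²·(2.76)³) = 34.1
[PQ₂]³ = 0.0164 ⇒ [PQ₂] = 0.254 mol/L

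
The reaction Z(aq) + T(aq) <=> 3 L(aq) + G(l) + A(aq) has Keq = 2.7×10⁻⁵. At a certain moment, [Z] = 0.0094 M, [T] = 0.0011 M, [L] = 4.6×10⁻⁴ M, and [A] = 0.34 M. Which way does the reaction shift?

to the right

(G is a pure liquid — omitted from Q.)
Q = [L]³·[A] / ([Z]·[T]) = (4.6×10⁻⁴)³·(0.34) / ((0.0094)·(0.0011)) = 3.2×10⁻⁶
Q = 3.2×10⁻⁶ < Keq = 2.7×10⁻⁵, so the forward reaction proceeds.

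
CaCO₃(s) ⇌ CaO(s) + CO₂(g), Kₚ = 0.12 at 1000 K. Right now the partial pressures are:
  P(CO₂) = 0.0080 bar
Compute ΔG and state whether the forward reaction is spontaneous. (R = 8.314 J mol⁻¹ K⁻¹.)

(CaCO₃, CaO are pure solids — omitted from Qₚ.)
Qₚ = P(CO₂) = 0.00800
ΔG = RT ln(Qₚ/Kₚ) = (8.314 J mol⁻¹ K⁻¹)(1000 K) × ln(0.00800/0.12)
   = (8.314 kJ/mol)(-2.708) = -22.5 kJ/mol
ΔG < 0, so the forward reaction is spontaneous (proceeds forward).

ΔG = -22.5 kJ/mol; the forward reaction is spontaneous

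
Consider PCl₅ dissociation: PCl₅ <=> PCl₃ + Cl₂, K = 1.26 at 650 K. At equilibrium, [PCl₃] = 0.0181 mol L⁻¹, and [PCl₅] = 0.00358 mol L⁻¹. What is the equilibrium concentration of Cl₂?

At equilibrium, K = [PCl₃]·[Cl₂] / [PCl₅] = 1.26.
(0.0181)·([Cl₂]) / (0.00358) = 1.26
[Cl₂] = 0.249 mol L⁻¹

[Cl₂] = 0.249 mol L⁻¹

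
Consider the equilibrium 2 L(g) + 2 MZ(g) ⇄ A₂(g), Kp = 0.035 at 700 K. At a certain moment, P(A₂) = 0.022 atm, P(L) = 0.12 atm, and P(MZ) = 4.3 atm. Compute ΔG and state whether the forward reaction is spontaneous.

Qp = P(A₂) / (P(L)²·P(MZ)²) = (0.022) / ((0.12)²·(4.3)²) = 0.0826
ΔG = RT ln(Qp/Kp) = (8.314 J mol⁻¹ K⁻¹)(700 K) × ln(0.0826/0.035)
   = (5.820 kJ/mol)(0.8587) = 5.00 kJ/mol
ΔG > 0, so the forward reaction is non-spontaneous (proceeds in reverse).

ΔG = 5.00 kJ/mol; the forward reaction is non-spontaneous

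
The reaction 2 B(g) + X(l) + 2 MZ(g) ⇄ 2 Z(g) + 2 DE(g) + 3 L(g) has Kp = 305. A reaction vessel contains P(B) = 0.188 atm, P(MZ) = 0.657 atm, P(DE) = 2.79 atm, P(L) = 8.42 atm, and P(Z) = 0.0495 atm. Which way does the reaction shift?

in the reverse direction

(X is a pure liquid — omitted from Qp.)
Qp = P(Z)²·P(DE)²·P(L)³ / (P(B)²·P(MZ)²) = (0.0495)²·(2.79)²·(8.42)³ / ((0.188)²·(0.657)²) = 746
Qp = 746 > Kp = 305, so the reverse reaction proceeds.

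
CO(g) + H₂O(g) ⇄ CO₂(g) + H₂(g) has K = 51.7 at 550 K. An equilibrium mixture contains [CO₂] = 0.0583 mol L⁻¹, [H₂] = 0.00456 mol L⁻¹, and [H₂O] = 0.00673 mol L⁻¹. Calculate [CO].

At equilibrium, K = [CO₂]·[H₂] / ([CO]·[H₂O]) = 51.7.
(0.0583)·(0.00456) / (([CO])·(0.00673)) = 51.7
[CO] = 7.64×10⁻⁴ mol L⁻¹

[CO] = 7.64×10⁻⁴ mol L⁻¹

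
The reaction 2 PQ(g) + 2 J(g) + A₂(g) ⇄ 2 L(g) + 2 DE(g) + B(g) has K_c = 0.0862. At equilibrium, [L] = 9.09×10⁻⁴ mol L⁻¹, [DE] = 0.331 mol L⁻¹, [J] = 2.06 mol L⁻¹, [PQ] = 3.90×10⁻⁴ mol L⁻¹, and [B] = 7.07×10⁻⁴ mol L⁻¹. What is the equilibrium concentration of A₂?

[A₂] = 0.00115 mol L⁻¹

At equilibrium, K_c = [L]²·[DE]²·[B] / ([PQ]²·[J]²·[A₂]) = 0.0862.
(9.09×10⁻⁴)²·(0.331)²·(7.07×10⁻⁴) / ((3.90×10⁻⁴)²·(2.06)²·([A₂])) = 0.0862
[A₂] = 0.00115 mol L⁻¹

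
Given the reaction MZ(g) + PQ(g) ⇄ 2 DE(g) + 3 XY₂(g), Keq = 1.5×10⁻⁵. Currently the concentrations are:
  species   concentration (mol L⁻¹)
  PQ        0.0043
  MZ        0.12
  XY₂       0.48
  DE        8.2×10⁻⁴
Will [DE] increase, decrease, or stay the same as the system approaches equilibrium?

decrease

Q = [DE]²·[XY₂]³ / ([MZ]·[PQ]) = (8.2×10⁻⁴)²·(0.48)³ / ((0.12)·(0.0043)) = 1.4×10⁻⁴
Q = 1.4×10⁻⁴ > Keq = 1.5×10⁻⁵: net reverse reaction.
DE is a product, so it decreases.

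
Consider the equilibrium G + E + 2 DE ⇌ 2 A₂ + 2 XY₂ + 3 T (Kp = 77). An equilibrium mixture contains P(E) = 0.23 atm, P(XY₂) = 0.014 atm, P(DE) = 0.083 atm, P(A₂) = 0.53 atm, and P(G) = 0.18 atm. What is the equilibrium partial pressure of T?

At equilibrium, Kp = P(A₂)²·P(XY₂)²·P(T)³ / (P(G)·P(E)·P(DE)²) = 77.
(0.53)²·(0.014)²·(P(T))³ / ((0.18)·(0.23)·(0.083)²) = 77
P(T)³ = 399 ⇒ P(T) = 7.4 atm

P(T) = 7.4 atm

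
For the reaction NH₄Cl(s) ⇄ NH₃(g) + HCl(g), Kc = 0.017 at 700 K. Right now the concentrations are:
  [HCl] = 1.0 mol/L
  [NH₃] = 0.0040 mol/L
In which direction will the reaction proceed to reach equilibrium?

(NH₄Cl is a pure solid — omitted from Qc.)
Qc = [NH₃]·[HCl] = (0.0040)·(1.0) = 0.0040
Qc = 0.0040 < Kc = 0.017, so the forward reaction proceeds.

toward products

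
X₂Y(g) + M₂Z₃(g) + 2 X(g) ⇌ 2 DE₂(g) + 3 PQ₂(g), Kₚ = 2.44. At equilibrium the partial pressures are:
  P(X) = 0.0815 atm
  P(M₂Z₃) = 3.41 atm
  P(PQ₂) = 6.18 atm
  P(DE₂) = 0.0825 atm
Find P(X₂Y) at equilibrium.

P(X₂Y) = 29.1 atm

At equilibrium, Kₚ = P(DE₂)²·P(PQ₂)³ / (P(X₂Y)·P(M₂Z₃)·P(X)²) = 2.44.
(0.0825)²·(6.18)³ / ((P(X₂Y))·(3.41)·(0.0815)²) = 2.44
P(X₂Y) = 29.1 atm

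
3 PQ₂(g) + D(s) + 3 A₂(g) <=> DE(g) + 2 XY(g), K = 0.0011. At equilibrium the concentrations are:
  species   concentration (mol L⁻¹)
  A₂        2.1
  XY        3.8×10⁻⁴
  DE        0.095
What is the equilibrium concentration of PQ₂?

(D is a pure solid — omitted from K.)
At equilibrium, K = [DE]·[XY]² / ([PQ₂]³·[A₂]³) = 0.0011.
(0.095)·(3.8×10⁻⁴)² / (([PQ₂])³·(2.1)³) = 0.0011
[PQ₂]³ = 1.35×10⁻⁶ ⇒ [PQ₂] = 0.011 mol L⁻¹

[PQ₂] = 0.011 mol L⁻¹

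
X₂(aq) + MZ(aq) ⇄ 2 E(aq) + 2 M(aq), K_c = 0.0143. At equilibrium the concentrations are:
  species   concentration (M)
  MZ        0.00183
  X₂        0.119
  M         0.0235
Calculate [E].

At equilibrium, K_c = [E]²·[M]² / ([X₂]·[MZ]) = 0.0143.
([E])²·(0.0235)² / ((0.119)·(0.00183)) = 0.0143
[E]² = 0.00564 ⇒ [E] = 0.0751 M

[E] = 0.0751 M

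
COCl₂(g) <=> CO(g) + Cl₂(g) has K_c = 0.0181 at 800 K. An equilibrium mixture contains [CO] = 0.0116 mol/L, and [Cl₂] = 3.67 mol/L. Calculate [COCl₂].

At equilibrium, K_c = [CO]·[Cl₂] / [COCl₂] = 0.0181.
(0.0116)·(3.67) / ([COCl₂]) = 0.0181
[COCl₂] = 2.35 mol/L

[COCl₂] = 2.35 mol/L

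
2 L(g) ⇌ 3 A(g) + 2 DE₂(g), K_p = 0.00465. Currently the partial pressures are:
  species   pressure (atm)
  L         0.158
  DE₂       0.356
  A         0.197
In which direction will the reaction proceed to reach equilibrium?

toward reactants

Q_p = P(A)³·P(DE₂)² / P(L)² = (0.197)³·(0.356)² / (0.158)² = 0.0388
Q_p = 0.0388 > K_p = 0.00465, so the reverse reaction proceeds.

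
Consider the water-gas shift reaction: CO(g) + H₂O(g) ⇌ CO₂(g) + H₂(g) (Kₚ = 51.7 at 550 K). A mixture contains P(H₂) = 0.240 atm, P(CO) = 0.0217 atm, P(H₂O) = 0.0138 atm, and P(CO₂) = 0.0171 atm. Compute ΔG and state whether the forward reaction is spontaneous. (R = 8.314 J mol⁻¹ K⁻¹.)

ΔG = -6.07 kJ/mol; the forward reaction is spontaneous

Qₚ = P(CO₂)·P(H₂) / (P(CO)·P(H₂O)) = (0.0171)·(0.240) / ((0.0217)·(0.0138)) = 13.7
ΔG = RT ln(Qₚ/Kₚ) = (8.314 J mol⁻¹ K⁻¹)(550 K) × ln(13.7/51.7)
   = (4.573 kJ/mol)(-1.328) = -6.07 kJ/mol
ΔG < 0, so the forward reaction is spontaneous (proceeds forward).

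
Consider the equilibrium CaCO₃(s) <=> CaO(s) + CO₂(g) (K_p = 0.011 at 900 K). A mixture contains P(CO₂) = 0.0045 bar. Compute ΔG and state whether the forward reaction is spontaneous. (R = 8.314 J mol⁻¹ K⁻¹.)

(CaCO₃, CaO are pure solids — omitted from Q_p.)
Q_p = P(CO₂) = 0.00450
ΔG = RT ln(Q_p/K_p) = (8.314 J mol⁻¹ K⁻¹)(900 K) × ln(0.00450/0.011)
   = (7.483 kJ/mol)(-0.8938) = -6.69 kJ/mol
ΔG < 0, so the forward reaction is spontaneous (proceeds forward).

ΔG = -6.69 kJ/mol; the forward reaction is spontaneous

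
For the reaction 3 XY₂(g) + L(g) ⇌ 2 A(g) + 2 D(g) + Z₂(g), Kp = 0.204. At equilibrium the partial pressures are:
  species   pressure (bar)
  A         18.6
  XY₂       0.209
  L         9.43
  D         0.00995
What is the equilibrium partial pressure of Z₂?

P(Z₂) = 0.513 bar

At equilibrium, Kp = P(A)²·P(D)²·P(Z₂) / (P(XY₂)³·P(L)) = 0.204.
(18.6)²·(0.00995)²·(P(Z₂)) / ((0.209)³·(9.43)) = 0.204
P(Z₂) = 0.513 bar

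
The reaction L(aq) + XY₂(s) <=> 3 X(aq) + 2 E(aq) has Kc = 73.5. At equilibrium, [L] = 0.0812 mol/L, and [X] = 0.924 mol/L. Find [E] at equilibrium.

(XY₂ is a pure solid — omitted from Kc.)
At equilibrium, Kc = [X]³·[E]² / [L] = 73.5.
(0.924)³·([E])² / (0.0812) = 73.5
[E]² = 7.57 ⇒ [E] = 2.75 mol/L

[E] = 2.75 mol/L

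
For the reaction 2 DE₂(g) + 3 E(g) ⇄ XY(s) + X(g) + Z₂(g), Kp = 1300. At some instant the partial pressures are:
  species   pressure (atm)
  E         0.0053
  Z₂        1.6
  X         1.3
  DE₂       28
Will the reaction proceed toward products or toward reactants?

in the reverse direction

(XY is a pure solid — omitted from Qp.)
Qp = P(X)·P(Z₂) / (P(DE₂)²·P(E)³) = (1.3)·(1.6) / ((28)²·(0.0053)³) = 18000
Qp = 18000 > Kp = 1300, so the reverse reaction proceeds.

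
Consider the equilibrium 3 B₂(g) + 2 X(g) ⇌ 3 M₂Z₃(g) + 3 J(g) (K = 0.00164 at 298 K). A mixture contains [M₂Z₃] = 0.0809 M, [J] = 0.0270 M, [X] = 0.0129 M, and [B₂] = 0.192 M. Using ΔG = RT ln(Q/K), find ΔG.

ΔG = 4.18 kJ/mol

Q = [M₂Z₃]³·[J]³ / ([B₂]³·[X]²) = (0.0809)³·(0.0270)³ / ((0.192)³·(0.0129)²) = 0.00885
ΔG = RT ln(Q/K) = (8.314 J mol⁻¹ K⁻¹)(298 K) × ln(0.00885/0.00164)
   = (2.478 kJ/mol)(1.686) = 4.18 kJ/mol
ΔG > 0, so the forward reaction is non-spontaneous (proceeds in reverse).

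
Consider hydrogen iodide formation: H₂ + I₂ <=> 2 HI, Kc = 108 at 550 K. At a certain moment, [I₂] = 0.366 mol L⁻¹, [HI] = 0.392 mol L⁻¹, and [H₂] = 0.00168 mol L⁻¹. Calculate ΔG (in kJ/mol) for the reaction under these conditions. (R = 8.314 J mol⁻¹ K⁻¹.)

Qc = [HI]² / ([H₂]·[I₂]) = (0.392)² / ((0.00168)·(0.366)) = 250
ΔG = RT ln(Qc/Kc) = (8.314 J mol⁻¹ K⁻¹)(550 K) × ln(250/108)
   = (4.573 kJ/mol)(0.8393) = 3.84 kJ/mol
ΔG > 0, so the forward reaction is non-spontaneous (proceeds in reverse).

ΔG = 3.84 kJ/mol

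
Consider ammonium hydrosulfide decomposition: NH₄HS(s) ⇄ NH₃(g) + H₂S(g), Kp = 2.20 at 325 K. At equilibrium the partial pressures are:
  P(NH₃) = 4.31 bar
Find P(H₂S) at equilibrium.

(NH₄HS is a pure solid — omitted from Kp.)
At equilibrium, Kp = P(NH₃)·P(H₂S) = 2.20.
(4.31)·(P(H₂S)) = 2.20
P(H₂S) = 0.510 bar

P(H₂S) = 0.510 bar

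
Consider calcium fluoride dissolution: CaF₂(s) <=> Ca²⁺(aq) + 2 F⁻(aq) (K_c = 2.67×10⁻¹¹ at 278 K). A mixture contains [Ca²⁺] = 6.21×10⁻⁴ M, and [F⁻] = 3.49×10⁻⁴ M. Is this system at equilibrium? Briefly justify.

(CaF₂ is a pure solid — omitted from Q_c.)
Q_c = [Ca²⁺]·[F⁻]² = (6.21×10⁻⁴)·(3.49×10⁻⁴)² = 7.56×10⁻¹¹
Q_c = 7.56×10⁻¹¹ > K_c = 2.67×10⁻¹¹: net reverse reaction.

no; Q > K, reaction proceeds in reverse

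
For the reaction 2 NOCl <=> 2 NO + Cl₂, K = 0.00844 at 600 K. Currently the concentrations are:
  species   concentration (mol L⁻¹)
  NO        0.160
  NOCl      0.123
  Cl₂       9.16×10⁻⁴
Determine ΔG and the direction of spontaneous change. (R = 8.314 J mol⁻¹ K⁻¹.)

Q = [NO]²·[Cl₂] / [NOCl]² = (0.160)²·(9.16×10⁻⁴) / (0.123)² = 0.00155
ΔG = RT ln(Q/K) = (8.314 J mol⁻¹ K⁻¹)(600 K) × ln(0.00155/0.00844)
   = (4.988 kJ/mol)(-1.695) = -8.45 kJ/mol
ΔG < 0, so the forward reaction is spontaneous (proceeds forward).

ΔG = -8.45 kJ/mol; the forward reaction is spontaneous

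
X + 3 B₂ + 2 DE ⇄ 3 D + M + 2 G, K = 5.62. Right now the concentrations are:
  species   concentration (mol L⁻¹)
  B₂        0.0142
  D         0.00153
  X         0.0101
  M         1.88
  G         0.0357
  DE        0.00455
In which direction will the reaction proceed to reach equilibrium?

Q = [D]³·[M]·[G]² / ([X]·[B₂]³·[DE]²) = (0.00153)³·(1.88)·(0.0357)² / ((0.0101)·(0.0142)³·(0.00455)²) = 14.3
Q = 14.3 > K = 5.62, so the reverse reaction proceeds.

toward reactants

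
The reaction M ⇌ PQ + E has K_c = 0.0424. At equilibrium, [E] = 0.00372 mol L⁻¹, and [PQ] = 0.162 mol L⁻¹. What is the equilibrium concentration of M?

[M] = 0.0142 mol L⁻¹

At equilibrium, K_c = [PQ]·[E] / [M] = 0.0424.
(0.162)·(0.00372) / ([M]) = 0.0424
[M] = 0.0142 mol L⁻¹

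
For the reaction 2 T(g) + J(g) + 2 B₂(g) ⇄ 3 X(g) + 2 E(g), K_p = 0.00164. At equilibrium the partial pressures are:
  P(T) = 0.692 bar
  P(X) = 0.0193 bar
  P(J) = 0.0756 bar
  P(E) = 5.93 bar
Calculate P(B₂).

P(B₂) = 2.06 bar

At equilibrium, K_p = P(X)³·P(E)² / (P(T)²·P(J)·P(B₂)²) = 0.00164.
(0.0193)³·(5.93)² / ((0.692)²·(0.0756)·(P(B₂))²) = 0.00164
P(B₂)² = 4.26 ⇒ P(B₂) = 2.06 bar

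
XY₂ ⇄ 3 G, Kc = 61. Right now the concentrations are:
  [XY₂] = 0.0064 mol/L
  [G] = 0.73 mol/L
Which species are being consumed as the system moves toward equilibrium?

none (at equilibrium)

Qc = [G]³ / [XY₂] = (0.73)³ / (0.0064) = 61
Qc = 61 = Kc; the system is at equilibrium.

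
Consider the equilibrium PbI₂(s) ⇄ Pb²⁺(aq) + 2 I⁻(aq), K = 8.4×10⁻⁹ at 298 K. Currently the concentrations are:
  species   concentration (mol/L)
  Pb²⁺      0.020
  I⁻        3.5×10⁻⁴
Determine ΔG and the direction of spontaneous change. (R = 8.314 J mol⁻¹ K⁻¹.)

ΔG = -3.05 kJ/mol; the forward reaction is spontaneous

(PbI₂ is a pure solid — omitted from Q.)
Q = [Pb²⁺]·[I⁻]² = (0.020)·(3.5×10⁻⁴)² = 2.45×10⁻⁹
ΔG = RT ln(Q/K) = (8.314 J mol⁻¹ K⁻¹)(298 K) × ln(2.45×10⁻⁹/8.4×10⁻⁹)
   = (2.478 kJ/mol)(-1.232) = -3.05 kJ/mol
ΔG < 0, so the forward reaction is spontaneous (proceeds forward).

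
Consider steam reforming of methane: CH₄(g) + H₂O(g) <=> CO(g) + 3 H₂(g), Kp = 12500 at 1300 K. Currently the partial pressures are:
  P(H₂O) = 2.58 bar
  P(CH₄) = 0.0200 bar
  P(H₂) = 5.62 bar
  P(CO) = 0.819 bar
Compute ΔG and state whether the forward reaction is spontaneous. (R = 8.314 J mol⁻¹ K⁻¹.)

Qp = P(CO)·P(H₂)³ / (P(CH₄)·P(H₂O)) = (0.819)·(5.62)³ / ((0.0200)·(2.58)) = 2820
ΔG = RT ln(Qp/Kp) = (8.314 J mol⁻¹ K⁻¹)(1300 K) × ln(2820/12500)
   = (10.81 kJ/mol)(-1.489) = -16.1 kJ/mol
ΔG < 0, so the forward reaction is spontaneous (proceeds forward).

ΔG = -16.1 kJ/mol; the forward reaction is spontaneous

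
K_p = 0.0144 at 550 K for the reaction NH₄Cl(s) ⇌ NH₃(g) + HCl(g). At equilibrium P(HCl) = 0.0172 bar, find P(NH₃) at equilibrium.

(NH₄Cl is a pure solid — omitted from K_p.)
At equilibrium, K_p = P(NH₃)·P(HCl) = 0.0144.
(P(NH₃))·(0.0172) = 0.0144
P(NH₃) = 0.837 bar

P(NH₃) = 0.837 bar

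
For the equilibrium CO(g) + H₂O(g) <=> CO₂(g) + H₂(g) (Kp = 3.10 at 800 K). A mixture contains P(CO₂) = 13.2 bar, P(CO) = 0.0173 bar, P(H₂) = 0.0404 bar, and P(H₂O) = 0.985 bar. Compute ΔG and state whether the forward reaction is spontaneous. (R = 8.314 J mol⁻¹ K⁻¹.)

ΔG = 15.4 kJ/mol; the forward reaction is non-spontaneous

Qp = P(CO₂)·P(H₂) / (P(CO)·P(H₂O)) = (13.2)·(0.0404) / ((0.0173)·(0.985)) = 31.3
ΔG = RT ln(Qp/Kp) = (8.314 J mol⁻¹ K⁻¹)(800 K) × ln(31.3/3.10)
   = (6.651 kJ/mol)(2.312) = 15.4 kJ/mol
ΔG > 0, so the forward reaction is non-spontaneous (proceeds in reverse).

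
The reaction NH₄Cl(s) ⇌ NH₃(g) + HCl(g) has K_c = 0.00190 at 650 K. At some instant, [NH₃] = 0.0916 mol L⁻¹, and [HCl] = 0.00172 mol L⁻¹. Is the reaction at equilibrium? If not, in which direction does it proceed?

toward products

(NH₄Cl is a pure solid — omitted from Q_c.)
Q_c = [NH₃]·[HCl] = (0.0916)·(0.00172) = 1.58×10⁻⁴
Q_c = 1.58×10⁻⁴ < K_c = 0.00190, so the forward reaction proceeds.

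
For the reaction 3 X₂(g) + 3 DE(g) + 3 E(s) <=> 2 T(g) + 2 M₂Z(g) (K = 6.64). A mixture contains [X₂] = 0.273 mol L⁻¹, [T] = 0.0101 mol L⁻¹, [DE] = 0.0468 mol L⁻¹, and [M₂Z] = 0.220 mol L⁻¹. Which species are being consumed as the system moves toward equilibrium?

(E is a pure solid — omitted from Q.)
Q = [T]²·[M₂Z]² / ([X₂]³·[DE]³) = (0.0101)²·(0.220)² / ((0.273)³·(0.0468)³) = 2.37
Q = 2.37 < K = 6.64: net forward reaction.

X₂, DE, E (reactants)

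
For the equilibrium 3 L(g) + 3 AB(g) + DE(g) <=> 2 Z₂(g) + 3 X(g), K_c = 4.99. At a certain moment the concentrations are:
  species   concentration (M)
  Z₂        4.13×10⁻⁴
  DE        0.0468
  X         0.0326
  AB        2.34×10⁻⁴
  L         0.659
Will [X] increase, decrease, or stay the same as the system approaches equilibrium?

Q_c = [Z₂]²·[X]³ / ([L]³·[AB]³·[DE]) = (4.13×10⁻⁴)²·(0.0326)³ / ((0.659)³·(2.34×10⁻⁴)³·(0.0468)) = 34.4
Q_c = 34.4 > K_c = 4.99: net reverse reaction.
X is a product, so it decreases.

decrease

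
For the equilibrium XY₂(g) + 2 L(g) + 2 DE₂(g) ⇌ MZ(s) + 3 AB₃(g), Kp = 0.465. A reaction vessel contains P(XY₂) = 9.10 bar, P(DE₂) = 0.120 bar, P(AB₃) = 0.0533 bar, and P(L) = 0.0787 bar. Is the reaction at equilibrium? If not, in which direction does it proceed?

toward products

(MZ is a pure solid — omitted from Qp.)
Qp = P(AB₃)³ / (P(XY₂)·P(L)²·P(DE₂)²) = (0.0533)³ / ((9.10)·(0.0787)²·(0.120)²) = 0.187
Qp = 0.187 < Kp = 0.465, so the forward reaction proceeds.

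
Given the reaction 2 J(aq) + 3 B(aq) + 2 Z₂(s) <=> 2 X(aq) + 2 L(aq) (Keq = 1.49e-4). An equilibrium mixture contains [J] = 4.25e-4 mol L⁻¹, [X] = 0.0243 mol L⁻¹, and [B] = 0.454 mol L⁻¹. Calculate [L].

(Z₂ is a pure solid — omitted from Keq.)
At equilibrium, Keq = [X]²·[L]² / ([J]²·[B]³) = 1.49e-4.
(0.0243)²·([L])² / ((4.25e-4)²·(0.454)³) = 1.49e-4
[L]² = 4.27e-9 ⇒ [L] = 6.53e-5 mol L⁻¹

[L] = 6.53e-5 mol L⁻¹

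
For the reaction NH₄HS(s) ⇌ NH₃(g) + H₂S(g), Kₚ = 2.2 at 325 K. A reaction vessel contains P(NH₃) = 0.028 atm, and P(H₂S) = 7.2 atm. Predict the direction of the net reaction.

in the forward direction

(NH₄HS is a pure solid — omitted from Qₚ.)
Qₚ = P(NH₃)·P(H₂S) = (0.028)·(7.2) = 0.20
Qₚ = 0.20 < Kₚ = 2.2, so the forward reaction proceeds.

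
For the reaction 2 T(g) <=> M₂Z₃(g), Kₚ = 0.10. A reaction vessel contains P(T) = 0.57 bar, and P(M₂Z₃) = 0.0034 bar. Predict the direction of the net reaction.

Qₚ = P(M₂Z₃) / P(T)² = (0.0034) / (0.57)² = 0.010
Qₚ = 0.010 < Kₚ = 0.10, so the forward reaction proceeds.

forward (toward products)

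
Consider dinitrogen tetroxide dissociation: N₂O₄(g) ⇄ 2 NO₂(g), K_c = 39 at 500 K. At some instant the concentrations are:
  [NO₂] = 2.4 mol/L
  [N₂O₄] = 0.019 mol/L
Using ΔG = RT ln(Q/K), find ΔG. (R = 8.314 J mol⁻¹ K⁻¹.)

Q_c = [NO₂]² / [N₂O₄] = (2.4)² / (0.019) = 303
ΔG = RT ln(Q_c/K_c) = (8.314 J mol⁻¹ K⁻¹)(500 K) × ln(303/39)
   = (4.157 kJ/mol)(2.050) = 8.52 kJ/mol
ΔG > 0, so the forward reaction is non-spontaneous (proceeds in reverse).

ΔG = 8.52 kJ/mol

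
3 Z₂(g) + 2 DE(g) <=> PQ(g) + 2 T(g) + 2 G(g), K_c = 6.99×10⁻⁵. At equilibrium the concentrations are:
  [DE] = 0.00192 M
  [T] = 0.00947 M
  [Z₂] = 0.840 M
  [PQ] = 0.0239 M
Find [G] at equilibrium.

[G] = 0.00844 M

At equilibrium, K_c = [PQ]·[T]²·[G]² / ([Z₂]³·[DE]²) = 6.99×10⁻⁵.
(0.0239)·(0.00947)²·([G])² / ((0.840)³·(0.00192)²) = 6.99×10⁻⁵
[G]² = 7.13×10⁻⁵ ⇒ [G] = 0.00844 M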